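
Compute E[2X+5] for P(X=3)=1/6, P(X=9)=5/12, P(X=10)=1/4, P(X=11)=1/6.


E[2X+5] = sum(g(x)*P(x))
= 11*1/6 + 23*5/12 + 25*1/4 + 27*1/6
= 133/6

133/6


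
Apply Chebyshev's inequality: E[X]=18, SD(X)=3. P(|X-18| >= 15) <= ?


k = 15/3 = 5
Chebyshev: P(|X-mu| >= k*sigma) <= 1/k^2 = 1/5^2 = 1/25

1/25


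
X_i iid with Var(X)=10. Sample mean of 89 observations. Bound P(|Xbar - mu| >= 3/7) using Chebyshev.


Var(Xbar) = Var(X)/n = 10/89
Chebyshev: P(|Xbar-mu| >= 3/7) <= Var(Xbar)/(3/7)^2 = (10/89)/(9/49) = 490/801

490/801


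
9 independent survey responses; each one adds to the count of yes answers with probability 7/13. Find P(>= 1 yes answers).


P(at least one) = 1 - P(none)
P(none) = (1 - 7/13)^9 = (6/13)^9 = 10077696/10604499373
P(at least one) = 1 - 10077696/10604499373 = 10594421677/10604499373

10594421677/10604499373


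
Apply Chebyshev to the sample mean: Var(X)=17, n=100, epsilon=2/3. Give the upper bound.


Var(Xbar) = Var(X)/n = 17/100
Chebyshev: P(|Xbar-mu| >= 2/3) <= Var(Xbar)/(2/3)^2 = (17/100)/(4/9) = 153/400

153/400


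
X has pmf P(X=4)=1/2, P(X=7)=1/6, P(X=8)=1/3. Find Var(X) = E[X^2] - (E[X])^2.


E[X] = 35/6, E[X^2] = 75/2
Var(X) = E[X^2] - (E[X])^2 = 75/2 - (35/6)^2 = 125/36

125/36


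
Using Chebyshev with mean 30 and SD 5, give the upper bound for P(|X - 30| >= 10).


k = 10/5 = 2
Chebyshev: P(|X-mu| >= k*sigma) <= 1/k^2 = 1/2^2 = 1/4

1/4


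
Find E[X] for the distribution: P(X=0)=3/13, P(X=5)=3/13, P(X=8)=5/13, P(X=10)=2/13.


E[X] = sum(x * P(x))
= 0*3/13 + 5*3/13 + 8*5/13 + 10*2/13
= 75/13

75/13


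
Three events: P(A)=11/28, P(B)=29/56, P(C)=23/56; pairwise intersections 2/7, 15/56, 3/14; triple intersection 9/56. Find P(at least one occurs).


P(A∪B∪C) = P(A)+P(B)+P(C) - P(AB)-P(AC)-P(BC) + P(ABC)
= 11/28+29/56+23/56 - 2/7-15/56-3/14 + 9/56
= 5/7

5/7


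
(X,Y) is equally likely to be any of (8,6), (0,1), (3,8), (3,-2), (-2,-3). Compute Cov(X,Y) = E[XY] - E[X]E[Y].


E[X]=12/5, E[Y]=2, E[XY]=72/5
Cov(X,Y) = E[XY] - E[X]E[Y] = 72/5 - 12/5*2 = 48/5

48/5


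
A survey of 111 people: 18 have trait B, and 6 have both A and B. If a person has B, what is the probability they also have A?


P(A|B) = P(A∩B)/P(B) = (6/111)/(18/111) = 6/18 = 1/3

1/3


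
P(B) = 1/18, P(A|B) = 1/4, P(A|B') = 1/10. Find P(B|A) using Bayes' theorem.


P(A) = P(A|B)P(B) + P(A|B')P(B') = 1/4*1/18 + 1/10*17/18 = 13/120
P(B|A) = P(A|B)P(B)/P(A) = (1/72)/(13/120) = 5/39

5/39


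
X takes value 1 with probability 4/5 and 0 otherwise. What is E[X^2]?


For Bernoulli: X in {0,1}
E[X^2] = 0^2*(1-4/5) + 1^2*4/5 = 4/5

4/5


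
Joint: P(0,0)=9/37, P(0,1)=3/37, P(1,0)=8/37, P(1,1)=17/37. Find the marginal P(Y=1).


P(Y=1) = P(0,1)+P(1,1) = 3/37 + 17/37 = 20/37

20/37


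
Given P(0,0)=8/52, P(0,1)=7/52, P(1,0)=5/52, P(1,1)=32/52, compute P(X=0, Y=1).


Read from table: P(X=0, Y=1) = 7/52

7/52


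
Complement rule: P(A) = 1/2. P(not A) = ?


P(A') = 1 - P(A) = 1 - 1/2 = 1/2

1/2


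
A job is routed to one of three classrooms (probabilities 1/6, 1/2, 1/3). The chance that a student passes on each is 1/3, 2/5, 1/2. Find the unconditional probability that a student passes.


P(A) = P(A|B1)P(B1) + P(A|B2)P(B2) + P(A|B3)P(B3)
= 1/3*1/6 + 2/5*1/2 + 1/2*1/3
= 1/18 + 1/5 + 1/6 = 19/45

19/45


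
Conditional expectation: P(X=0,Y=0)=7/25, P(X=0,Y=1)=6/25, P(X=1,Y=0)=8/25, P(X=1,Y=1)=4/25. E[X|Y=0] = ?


P(Y=0) = 15/25
E[X|Y=0] = (0*7 + 1*8)/15 = 8/15

8/15


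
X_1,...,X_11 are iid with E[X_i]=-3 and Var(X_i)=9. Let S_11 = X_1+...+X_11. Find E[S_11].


E[S_n] = n*E[X_1] = 11*-3 = -33

-33


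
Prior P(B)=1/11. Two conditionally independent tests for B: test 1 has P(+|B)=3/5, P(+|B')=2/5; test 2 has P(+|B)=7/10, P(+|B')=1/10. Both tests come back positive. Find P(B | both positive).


After test 1: P(+) = 3/5*1/11 + 2/5*10/11 = 23/55
P(B|+) = (3/55)/(23/55) = 3/23
After test 2 (use post1 as new prior): P(+) = 7/10*3/23 + 1/10*20/23 = 41/230
P(B|+,+) = (21/230)/(41/230) = 21/41

21/41


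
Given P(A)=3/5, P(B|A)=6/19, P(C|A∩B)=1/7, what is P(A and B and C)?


P(A∩B∩C) = P(A) * P(B|A) * P(C|A∩B)
= 3/5 * 6/19 * 1/7
= 18/95 * 1/7 = 18/665

18/665


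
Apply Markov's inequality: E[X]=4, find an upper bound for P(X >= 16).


Markov: P(X >= a) <= E[X]/a
P(X >= 16) <= 4/16 = 1/4

1/4


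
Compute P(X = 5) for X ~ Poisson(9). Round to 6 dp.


P(X=5) = e^(-9) * 9^5 / 5!
≈ 0.0001234098041 * 59049 / 120
≈ 0.060727

0.060727


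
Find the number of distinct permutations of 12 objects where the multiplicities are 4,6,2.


12! = 479001600
Denominator: 4!=24 * 6!=720 * 2!=2
Coefficient = 479001600 / 34560 = 13860

13860


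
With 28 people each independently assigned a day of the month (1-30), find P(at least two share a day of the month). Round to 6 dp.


P(all different) = prod((30-i)/30 for i=0..27) = 0.000000
P(at least one match) = 1 - 0.000000 = 1.000000

1.000000


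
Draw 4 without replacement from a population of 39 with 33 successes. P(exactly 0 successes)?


P(X=0) = C(33,0)*C(6,4) / C(39,4)
= 1*15 / 82251
= 15/82251 = 5/27417

5/27417


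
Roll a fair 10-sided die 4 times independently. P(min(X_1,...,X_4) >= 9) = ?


P(min >= 9) = P(all X_i >= 9) = (P(X_1 >= 9))^4
= (2/10)^4 = (1/5)^4 = 1/625

1/625


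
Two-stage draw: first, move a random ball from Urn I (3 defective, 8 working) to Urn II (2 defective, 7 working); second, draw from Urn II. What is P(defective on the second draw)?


P(transfer defective) = 3/11; P(transfer working) = 8/11
If defective transferred: Urn II has 3 defective of 10, so P(defective|defective moved) = 3/10
If working transferred: Urn II has 2 defective of 10, so P(defective|working moved) = 1/5
By total probability: P(defective) = 3/11*3/10 + 8/11*1/5 = 5/22

5/22


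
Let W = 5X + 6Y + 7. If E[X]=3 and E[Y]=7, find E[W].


E[5X + 6Y + 7] = 5*E[X] + 6*E[Y] + 7
= (5)*(3) + (6)*(7) + (7)
= 15 + 42 + 7 = 64

64


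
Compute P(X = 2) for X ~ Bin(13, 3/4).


P(X=2) = C(13,2) * p^2 * (1-p)^11
= 78 * 9/16 * 1/4194304
= 351/33554432

351/33554432


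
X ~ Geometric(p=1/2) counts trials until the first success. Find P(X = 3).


P(X=3) = (1-p)^2 * p = (1/2)^2 * 1/2
= 1/4 * 1/2 = 1/8

1/8


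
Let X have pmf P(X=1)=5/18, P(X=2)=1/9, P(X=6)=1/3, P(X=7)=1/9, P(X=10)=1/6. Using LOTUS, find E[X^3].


E[X^3] = sum(g(x)*P(x))
= 1*5/18 + 8*1/9 + 216*1/3 + 343*1/9 + 1000*1/6
= 5003/18

5003/18


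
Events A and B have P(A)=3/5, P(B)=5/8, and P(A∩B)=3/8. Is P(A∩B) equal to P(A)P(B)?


P(A)*P(B) = 3/5*5/8 = 3/8
P(A∩B) = 3/8, which equals P(A)P(B), so independent

Yes, A and B are independent


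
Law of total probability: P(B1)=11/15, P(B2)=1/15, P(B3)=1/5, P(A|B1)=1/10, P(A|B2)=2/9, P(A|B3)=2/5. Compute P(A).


P(A) = P(A|B1)P(B1) + P(A|B2)P(B2) + P(A|B3)P(B3)
= 1/10*11/15 + 2/9*1/15 + 2/5*1/5
= 11/150 + 2/135 + 2/25 = 227/1350

227/1350


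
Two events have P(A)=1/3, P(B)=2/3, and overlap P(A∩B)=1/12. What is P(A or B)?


P(A∪B) = P(A) + P(B) - P(A∩B)
= 1/3 + 2/3 - 1/12 = 11/12

11/12


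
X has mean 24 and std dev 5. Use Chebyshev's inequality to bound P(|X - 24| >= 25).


k = 25/5 = 5
Chebyshev: P(|X-mu| >= k*sigma) <= 1/k^2 = 1/5^2 = 1/25

1/25


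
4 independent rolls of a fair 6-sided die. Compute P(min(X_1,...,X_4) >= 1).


P(min >= 1) = P(all X_i >= 1) = (P(X_1 >= 1))^4
= (6/6)^4 = 1^4 = 1

1


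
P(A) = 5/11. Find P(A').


P(A') = 1 - P(A) = 1 - 5/11 = 6/11

6/11


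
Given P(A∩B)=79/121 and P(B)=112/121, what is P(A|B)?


P(A|B) = P(A∩B)/P(B) = (79/121)/(112/121) = 79/112

79/112


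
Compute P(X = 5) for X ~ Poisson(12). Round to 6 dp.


P(X=5) = e^(-12) * 12^5 / 5!
≈ 0.000006144212353 * 248832 / 120
≈ 0.012741

0.012741


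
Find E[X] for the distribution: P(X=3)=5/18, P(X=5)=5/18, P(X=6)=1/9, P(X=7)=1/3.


E[X] = sum(x * P(x))
= 3*5/18 + 5*5/18 + 6*1/9 + 7*1/3
= 47/9

47/9


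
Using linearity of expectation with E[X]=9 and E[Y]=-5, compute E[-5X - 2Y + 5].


E[-5X - 2Y + 5] = -5*E[X] - 2*E[Y] + 5
= (-5)*(9) + (-2)*(-5) + (5)
= -45 + 10 + 5 = -30

-30


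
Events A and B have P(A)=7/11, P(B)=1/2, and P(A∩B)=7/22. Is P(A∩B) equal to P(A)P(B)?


P(A)*P(B) = 7/11*1/2 = 7/22
P(A∩B) = 7/22, which equals P(A)P(B), so independent

Yes, A and B are independent


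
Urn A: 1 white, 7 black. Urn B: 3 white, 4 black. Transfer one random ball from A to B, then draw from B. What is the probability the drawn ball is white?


P(transfer white) = 1/8; P(transfer black) = 7/8
If white transferred: Urn II has 4 white of 8, so P(white|white moved) = 1/2
If black transferred: Urn II has 3 white of 8, so P(white|black moved) = 3/8
By total probability: P(white) = 1/8*1/2 + 7/8*3/8 = 25/64

25/64


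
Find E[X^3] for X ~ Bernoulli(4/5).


For Bernoulli: X in {0,1}
E[X^3] = 0^3*(1-4/5) + 1^3*4/5 = 4/5

4/5


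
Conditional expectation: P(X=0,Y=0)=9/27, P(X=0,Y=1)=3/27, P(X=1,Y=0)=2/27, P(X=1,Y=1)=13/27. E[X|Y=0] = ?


P(Y=0) = 11/27
E[X|Y=0] = (0*9 + 1*2)/11 = 2/11

2/11


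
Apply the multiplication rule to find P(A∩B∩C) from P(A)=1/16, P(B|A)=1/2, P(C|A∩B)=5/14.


P(A∩B∩C) = P(A) * P(B|A) * P(C|A∩B)
= 1/16 * 1/2 * 5/14
= 1/32 * 5/14 = 5/448

5/448


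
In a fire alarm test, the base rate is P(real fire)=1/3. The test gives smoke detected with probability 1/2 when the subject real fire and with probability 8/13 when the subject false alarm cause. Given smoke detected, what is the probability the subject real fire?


P(A) = P(A|B)P(B) + P(A|B')P(B') = 1/2*1/3 + 8/13*2/3 = 15/26
P(B|A) = P(A|B)P(B)/P(A) = (1/6)/(15/26) = 13/45

13/45


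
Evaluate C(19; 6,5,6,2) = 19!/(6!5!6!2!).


19! = 121645100408832000
Denominator: 6!=720 * 5!=120 * 6!=720 * 2!=2
Coefficient = 121645100408832000 / 124416000 = 977728752

977728752


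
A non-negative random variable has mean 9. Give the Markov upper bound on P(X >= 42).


Markov: P(X >= a) <= E[X]/a
P(X >= 42) <= 9/42 = 3/14

3/14


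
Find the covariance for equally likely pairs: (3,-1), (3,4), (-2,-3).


E[X]=4/3, E[Y]=0, E[XY]=5
Cov(X,Y) = E[XY] - E[X]E[Y] = 5 - 4/3*0 = 5

5


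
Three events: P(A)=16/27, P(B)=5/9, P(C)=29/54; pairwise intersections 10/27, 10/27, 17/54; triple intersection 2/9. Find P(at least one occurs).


P(A∪B∪C) = P(A)+P(B)+P(C) - P(AB)-P(AC)-P(BC) + P(ABC)
= 16/27+5/9+29/54 - 10/27-10/27-17/54 + 2/9
= 23/27

23/27


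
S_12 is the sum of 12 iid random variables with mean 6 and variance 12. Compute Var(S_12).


By independence, Var(S_n) = n*Var(X_1) = 12*12 = 144

144


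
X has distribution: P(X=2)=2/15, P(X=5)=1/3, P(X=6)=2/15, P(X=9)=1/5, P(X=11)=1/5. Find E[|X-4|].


E[|X-4|] = sum(g(x)*P(x))
= 2*2/15 + 1*1/3 + 2*2/15 + 5*1/5 + 7*1/5
= 49/15

49/15


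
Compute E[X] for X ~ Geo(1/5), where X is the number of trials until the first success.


For geometric (trials until first success), E[X] = 1/p = 1/(1/5) = 5

5


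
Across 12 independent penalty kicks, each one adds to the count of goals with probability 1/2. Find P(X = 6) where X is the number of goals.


P(X=6) = C(12,6) * p^6 * (1-p)^6
= 924 * 1/64 * 1/64
= 231/1024

231/1024


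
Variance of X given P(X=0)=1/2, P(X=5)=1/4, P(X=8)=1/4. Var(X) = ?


E[X] = 13/4, E[X^2] = 89/4
Var(X) = E[X^2] - (E[X])^2 = 89/4 - (13/4)^2 = 187/16

187/16


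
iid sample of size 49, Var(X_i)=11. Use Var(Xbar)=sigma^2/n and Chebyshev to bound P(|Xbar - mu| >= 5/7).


Var(Xbar) = Var(X)/n = 11/49
Chebyshev: P(|Xbar-mu| >= 5/7) <= Var(Xbar)/(5/7)^2 = (11/49)/(25/49) = 11/25

11/25


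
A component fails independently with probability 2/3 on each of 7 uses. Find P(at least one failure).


P(at least one) = 1 - P(none)
P(none) = (1 - 2/3)^7 = (1/3)^7 = 1/2187
P(at least one) = 1 - 1/2187 = 2186/2187

2186/2187


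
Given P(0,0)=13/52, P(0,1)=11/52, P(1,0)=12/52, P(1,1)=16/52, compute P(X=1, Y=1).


Read from table: P(X=1, Y=1) = 16/52 = 4/13

4/13


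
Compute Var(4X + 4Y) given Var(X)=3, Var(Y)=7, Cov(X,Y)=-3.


Var(4X + 4Y) = 4^2*Var(X) + 4^2*Var(Y) + 2*4*4*Cov(X,Y)
= 16*3 + 16*7 + 32*(-3)
= 48 + 112 - 96 = 64

64


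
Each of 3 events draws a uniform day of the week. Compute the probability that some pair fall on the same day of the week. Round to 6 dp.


P(all different) = prod((7-i)/7 for i=0..2) = 0.612245
P(at least one match) = 1 - 0.612245 = 0.387755

0.387755


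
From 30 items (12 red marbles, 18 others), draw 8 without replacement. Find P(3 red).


P(X=3) = C(12,3)*C(18,5) / C(30,8)
= 220*8568 / 5852925
= 1884960/5852925 = 41888/130065

41888/130065


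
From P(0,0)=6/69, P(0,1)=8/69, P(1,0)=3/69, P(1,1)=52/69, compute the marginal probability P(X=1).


P(X=1) = P(1,0)+P(1,1) = 3/69 + 52/69 = 55/69

55/69


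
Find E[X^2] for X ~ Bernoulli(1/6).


For Bernoulli: X in {0,1}
E[X^2] = 0^2*(1-1/6) + 1^2*1/6 = 1/6

1/6


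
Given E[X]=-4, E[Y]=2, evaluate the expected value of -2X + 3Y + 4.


E[-2X + 3Y + 4] = -2*E[X] + 3*E[Y] + 4
= (-2)*(-4) + (3)*(2) + (4)
= 8 + 6 + 4 = 18

18


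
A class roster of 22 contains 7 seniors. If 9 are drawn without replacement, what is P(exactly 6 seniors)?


P(X=6) = C(7,6)*C(15,3) / C(22,9)
= 7*455 / 497420
= 3185/497420 = 91/14212

91/14212


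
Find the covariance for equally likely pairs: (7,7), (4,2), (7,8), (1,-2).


E[X]=19/4, E[Y]=15/4, E[XY]=111/4
Cov(X,Y) = E[XY] - E[X]E[Y] = 111/4 - 19/4*15/4 = 159/16

159/16


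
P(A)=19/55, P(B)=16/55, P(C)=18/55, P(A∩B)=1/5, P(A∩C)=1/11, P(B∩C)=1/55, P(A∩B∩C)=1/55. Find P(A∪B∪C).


P(A∪B∪C) = P(A)+P(B)+P(C) - P(AB)-P(AC)-P(BC) + P(ABC)
= 19/55+16/55+18/55 - 1/5-1/11-1/55 + 1/55
= 37/55

37/55


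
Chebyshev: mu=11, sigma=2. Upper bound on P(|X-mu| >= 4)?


k = 4/2 = 2
Chebyshev: P(|X-mu| >= k*sigma) <= 1/k^2 = 1/2^2 = 1/4

1/4


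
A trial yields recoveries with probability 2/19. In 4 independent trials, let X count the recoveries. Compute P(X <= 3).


P(X<=3) = P(X=0) + P(X=1) + P(X=2) + P(X=3)
= 83521/130321 + 39304/130321 + 6936/130321 + 544/130321
= 130305/130321

130305/130321


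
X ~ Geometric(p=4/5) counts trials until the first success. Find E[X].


For geometric (trials until first success), E[X] = 1/p = 1/(4/5) = 5/4

5/4


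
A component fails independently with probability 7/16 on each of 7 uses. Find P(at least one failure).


P(at least one) = 1 - P(none)
P(none) = (1 - 7/16)^7 = (9/16)^7 = 4782969/268435456
P(at least one) = 1 - 4782969/268435456 = 263652487/268435456

263652487/268435456


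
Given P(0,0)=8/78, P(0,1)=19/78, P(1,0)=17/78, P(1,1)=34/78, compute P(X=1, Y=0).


Read from table: P(X=1, Y=0) = 17/78

17/78


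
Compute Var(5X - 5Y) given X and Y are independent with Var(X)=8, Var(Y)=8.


Independence => Cov(X,Y)=0
Var(5X - 5Y) = 5^2*Var(X) + (-5)^2*Var(Y)
= 25*8 + 25*8 = 400

400


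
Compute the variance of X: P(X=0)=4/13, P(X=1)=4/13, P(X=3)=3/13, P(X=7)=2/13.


E[X] = 27/13, E[X^2] = 129/13
Var(X) = E[X^2] - (E[X])^2 = 129/13 - (27/13)^2 = 948/169

948/169


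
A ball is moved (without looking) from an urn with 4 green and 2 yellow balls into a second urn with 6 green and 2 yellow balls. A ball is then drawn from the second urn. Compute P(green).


P(transfer green) = 4/6 = 2/3; P(transfer yellow) = 1/3
If green transferred: Urn II has 7 green of 9, so P(green|green moved) = 7/9
If yellow transferred: Urn II has 6 green of 9, so P(green|yellow moved) = 2/3
By total probability: P(green) = 2/3*7/9 + 1/3*2/3 = 20/27

20/27


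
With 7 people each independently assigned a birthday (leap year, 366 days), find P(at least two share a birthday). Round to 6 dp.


P(all different) = prod((366-i)/366 for i=0..6) = 0.943914
P(at least one match) = 1 - 0.943914 = 0.056086

0.056086


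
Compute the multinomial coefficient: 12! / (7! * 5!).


12! = 479001600
Denominator: 7!=5040 * 5!=120
Coefficient = 479001600 / 604800 = 792

792


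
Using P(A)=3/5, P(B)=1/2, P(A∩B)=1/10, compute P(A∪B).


P(A∪B) = P(A) + P(B) - P(A∩B)
= 3/5 + 1/2 - 1/10 = 1

1


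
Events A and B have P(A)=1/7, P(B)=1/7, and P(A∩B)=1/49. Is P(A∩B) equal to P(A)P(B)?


P(A)*P(B) = 1/7*1/7 = 1/49
P(A∩B) = 1/49, which equals P(A)P(B), so independent

Yes, A and B are independent


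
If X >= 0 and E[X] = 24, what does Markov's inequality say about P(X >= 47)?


Markov: P(X >= a) <= E[X]/a
P(X >= 47) <= 24/47

24/47


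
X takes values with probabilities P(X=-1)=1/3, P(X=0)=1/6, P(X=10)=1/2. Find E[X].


E[X] = sum(x * P(x))
= -1*1/3 + 0*1/6 + 10*1/2
= 14/3

14/3


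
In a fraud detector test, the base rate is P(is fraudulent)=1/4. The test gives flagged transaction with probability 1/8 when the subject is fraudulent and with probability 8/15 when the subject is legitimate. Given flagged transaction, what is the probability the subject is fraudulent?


P(A) = P(A|B)P(B) + P(A|B')P(B') = 1/8*1/4 + 8/15*3/4 = 69/160
P(B|A) = P(A|B)P(B)/P(A) = (1/32)/(69/160) = 5/69

5/69


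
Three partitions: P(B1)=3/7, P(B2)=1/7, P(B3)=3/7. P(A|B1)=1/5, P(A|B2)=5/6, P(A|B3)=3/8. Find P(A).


P(A) = P(A|B1)P(B1) + P(A|B2)P(B2) + P(A|B3)P(B3)
= 1/5*3/7 + 5/6*1/7 + 3/8*3/7
= 3/35 + 5/42 + 9/56 = 307/840

307/840


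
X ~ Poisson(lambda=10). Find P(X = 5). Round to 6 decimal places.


P(X=5) = e^(-10) * 10^5 / 5!
≈ 0.00004539992976 * 100000 / 120
≈ 0.037833

0.037833


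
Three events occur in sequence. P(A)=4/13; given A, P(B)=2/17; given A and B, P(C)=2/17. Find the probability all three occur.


P(A∩B∩C) = P(A) * P(B|A) * P(C|A∩B)
= 4/13 * 2/17 * 2/17
= 8/221 * 2/17 = 16/3757

16/3757


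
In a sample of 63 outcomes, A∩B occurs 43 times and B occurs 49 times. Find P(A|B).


P(A|B) = P(A∩B)/P(B) = (43/63)/(49/63) = 43/49

43/49


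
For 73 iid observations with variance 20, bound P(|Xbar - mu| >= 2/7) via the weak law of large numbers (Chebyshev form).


Var(Xbar) = Var(X)/n = 20/73
Chebyshev: P(|Xbar-mu| >= 2/7) <= Var(Xbar)/(2/7)^2 = (20/73)/(4/49) = 245/73
Bound exceeds 1, so trivial bound: 1

1


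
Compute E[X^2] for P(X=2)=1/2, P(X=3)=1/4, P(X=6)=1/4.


E[X^2] = sum(g(x)*P(x))
= 4*1/2 + 9*1/4 + 36*1/4
= 53/4

53/4


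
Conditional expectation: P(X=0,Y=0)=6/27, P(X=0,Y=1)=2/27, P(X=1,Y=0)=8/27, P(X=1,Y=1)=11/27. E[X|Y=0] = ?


P(Y=0) = 14/27
E[X|Y=0] = (0*6 + 1*8)/14 = 8/14 = 4/7

4/7


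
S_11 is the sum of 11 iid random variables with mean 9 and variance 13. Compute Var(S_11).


By independence, Var(S_n) = n*Var(X_1) = 11*13 = 143

143


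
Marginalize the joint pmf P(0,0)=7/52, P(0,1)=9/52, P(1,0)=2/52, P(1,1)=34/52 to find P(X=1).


P(X=1) = P(1,0)+P(1,1) = 2/52 + 34/52 = 36/52 = 9/13

9/13


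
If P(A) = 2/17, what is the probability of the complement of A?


P(A') = 1 - P(A) = 1 - 2/17 = 15/17

15/17


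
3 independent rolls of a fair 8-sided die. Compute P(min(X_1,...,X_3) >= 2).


P(min >= 2) = P(all X_i >= 2) = (P(X_1 >= 2))^3
= (7/8)^3 = 343/512

343/512


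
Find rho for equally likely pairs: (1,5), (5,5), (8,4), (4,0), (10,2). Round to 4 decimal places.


Cov(X,Y) = -1.5200, Var(X) = 9.8400, Var(Y) = 3.7600
rho = Cov/(sqrt(VarX)*sqrt(VarY)) = -0.2499

-0.2499


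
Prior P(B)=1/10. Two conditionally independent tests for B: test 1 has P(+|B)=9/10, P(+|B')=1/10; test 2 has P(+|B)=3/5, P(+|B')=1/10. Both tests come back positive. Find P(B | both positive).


After test 1: P(+) = 9/10*1/10 + 1/10*9/10 = 9/50
P(B|+) = (9/100)/(9/50) = 1/2
After test 2 (use post1 as new prior): P(+) = 3/5*1/2 + 1/10*1/2 = 7/20
P(B|+,+) = (3/10)/(7/20) = 6/7

6/7


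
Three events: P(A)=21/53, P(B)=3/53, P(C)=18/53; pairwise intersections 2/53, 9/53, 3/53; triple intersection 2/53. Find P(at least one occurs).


P(A∪B∪C) = P(A)+P(B)+P(C) - P(AB)-P(AC)-P(BC) + P(ABC)
= 21/53+3/53+18/53 - 2/53-9/53-3/53 + 2/53
= 30/53

30/53


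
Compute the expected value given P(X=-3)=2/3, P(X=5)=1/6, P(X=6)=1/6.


E[X] = sum(x * P(x))
= -3*2/3 + 5*1/6 + 6*1/6
= -1/6

-1/6


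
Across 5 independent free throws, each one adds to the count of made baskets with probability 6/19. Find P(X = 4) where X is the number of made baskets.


P(X=4) = C(5,4) * p^4 * (1-p)^1
= 5 * 1296/130321 * 13/19
= 84240/2476099

84240/2476099


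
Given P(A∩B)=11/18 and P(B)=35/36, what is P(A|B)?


P(A|B) = P(A∩B)/P(B) = (22/36)/(35/36) = 22/35

22/35


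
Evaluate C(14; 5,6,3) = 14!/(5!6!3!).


14! = 87178291200
Denominator: 5!=120 * 6!=720 * 3!=6
Coefficient = 87178291200 / 518400 = 168168

168168


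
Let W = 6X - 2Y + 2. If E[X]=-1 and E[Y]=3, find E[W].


E[6X - 2Y + 2] = 6*E[X] - 2*E[Y] + 2
= (6)*(-1) + (-2)*(3) + (2)
= -6 - 6 + 2 = -10

-10


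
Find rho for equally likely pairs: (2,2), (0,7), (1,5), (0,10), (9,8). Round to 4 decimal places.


Cov(X,Y) = 0.8400, Var(X) = 11.4400, Var(Y) = 7.4400
rho = Cov/(sqrt(VarX)*sqrt(VarY)) = 0.0910

0.0910


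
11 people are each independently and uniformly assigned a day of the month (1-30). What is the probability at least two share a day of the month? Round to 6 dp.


P(all different) = prod((30-i)/30 for i=0..10) = 0.123093
P(at least one match) = 1 - 0.123093 = 0.876907

0.876907


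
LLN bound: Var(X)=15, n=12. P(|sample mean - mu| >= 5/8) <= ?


Var(Xbar) = Var(X)/n = 15/12
Chebyshev: P(|Xbar-mu| >= 5/8) <= Var(Xbar)/(5/8)^2 = (5/4)/(25/64) = 16/5
Bound exceeds 1, so trivial bound: 1

1


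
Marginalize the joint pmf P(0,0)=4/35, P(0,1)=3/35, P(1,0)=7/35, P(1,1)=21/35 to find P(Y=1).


P(Y=1) = P(0,1)+P(1,1) = 3/35 + 21/35 = 24/35

24/35


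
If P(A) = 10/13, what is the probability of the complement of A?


P(A') = 1 - P(A) = 1 - 10/13 = 3/13

3/13


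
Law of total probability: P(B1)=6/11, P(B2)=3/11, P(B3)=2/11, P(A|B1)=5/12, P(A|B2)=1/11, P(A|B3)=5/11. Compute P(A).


P(A) = P(A|B1)P(B1) + P(A|B2)P(B2) + P(A|B3)P(B3)
= 5/12*6/11 + 1/11*3/11 + 5/11*2/11
= 5/22 + 3/121 + 10/121 = 81/242

81/242


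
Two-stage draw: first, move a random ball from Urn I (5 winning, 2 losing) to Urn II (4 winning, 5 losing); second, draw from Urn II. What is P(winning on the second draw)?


P(transfer winning) = 5/7; P(transfer losing) = 2/7
If winning transferred: Urn II has 5 winning of 10, so P(winning|winning moved) = 1/2
If losing transferred: Urn II has 4 winning of 10, so P(winning|losing moved) = 2/5
By total probability: P(winning) = 5/7*1/2 + 2/7*2/5 = 33/70

33/70


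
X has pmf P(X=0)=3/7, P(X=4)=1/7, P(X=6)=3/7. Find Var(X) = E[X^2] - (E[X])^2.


E[X] = 22/7, E[X^2] = 124/7
Var(X) = E[X^2] - (E[X])^2 = 124/7 - (22/7)^2 = 384/49

384/49


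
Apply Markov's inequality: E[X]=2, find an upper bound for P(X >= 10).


Markov: P(X >= a) <= E[X]/a
P(X >= 10) <= 2/10 = 1/5

1/5


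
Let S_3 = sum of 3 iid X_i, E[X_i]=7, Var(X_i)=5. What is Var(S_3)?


By independence, Var(S_n) = n*Var(X_1) = 3*5 = 15

15


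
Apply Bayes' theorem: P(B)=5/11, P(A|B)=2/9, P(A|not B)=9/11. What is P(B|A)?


P(A) = P(A|B)P(B) + P(A|B')P(B') = 2/9*5/11 + 9/11*6/11 = 596/1089
P(B|A) = P(A|B)P(B)/P(A) = (10/99)/(596/1089) = 55/298

55/298


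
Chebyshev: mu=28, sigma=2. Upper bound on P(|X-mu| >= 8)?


k = 8/2 = 4
Chebyshev: P(|X-mu| >= k*sigma) <= 1/k^2 = 1/4^2 = 1/16

1/16


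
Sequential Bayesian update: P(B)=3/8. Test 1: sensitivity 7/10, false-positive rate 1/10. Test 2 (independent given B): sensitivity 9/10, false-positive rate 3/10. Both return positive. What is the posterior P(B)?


After test 1: P(+) = 7/10*3/8 + 1/10*5/8 = 13/40
P(B|+) = (21/80)/(13/40) = 21/26
After test 2 (use post1 as new prior): P(+) = 9/10*21/26 + 3/10*5/26 = 51/65
P(B|+,+) = (189/260)/(51/65) = 63/68

63/68


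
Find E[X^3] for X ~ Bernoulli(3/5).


For Bernoulli: X in {0,1}
E[X^3] = 0^3*(1-3/5) + 1^3*3/5 = 3/5

3/5


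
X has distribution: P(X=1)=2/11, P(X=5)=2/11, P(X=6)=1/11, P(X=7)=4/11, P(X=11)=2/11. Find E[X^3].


E[X^3] = sum(g(x)*P(x))
= 1*2/11 + 125*2/11 + 216*1/11 + 343*4/11 + 1331*2/11
= 4502/11

4502/11


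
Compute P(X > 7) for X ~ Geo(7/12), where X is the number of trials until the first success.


P(X > 7) = P(first 7 trials all fail) = (1-p)^7 = (5/12)^7 = 78125/35831808

78125/35831808


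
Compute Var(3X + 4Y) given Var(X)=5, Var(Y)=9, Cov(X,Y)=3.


Var(3X + 4Y) = 3^2*Var(X) + 4^2*Var(Y) + 2*3*4*Cov(X,Y)
= 9*5 + 16*9 + 24*3
= 45 + 144 + 72 = 261

261


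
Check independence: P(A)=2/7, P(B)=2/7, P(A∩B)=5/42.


P(A)*P(B) = 2/7*2/7 = 4/49
P(A∩B) = 5/42 != 4/49, so not independent

No, A and B are not independent


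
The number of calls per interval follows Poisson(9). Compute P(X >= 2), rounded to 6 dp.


P(X>=2) = 1 - P(X<=1) = 1 - (e^(-9)*9^0/0! + e^(-9)*9^1/1!)
≈ 1 - (0.0001234098 + 0.0011106882)
= 1 - 0.0012340980 = 0.9987659020
≈ 0.998766

0.998766


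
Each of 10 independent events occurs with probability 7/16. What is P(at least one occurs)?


P(at least one) = 1 - P(none)
P(none) = (1 - 7/16)^10 = (9/16)^10 = 3486784401/1099511627776
P(at least one) = 1 - 3486784401/1099511627776 = 1096024843375/1099511627776

1096024843375/1099511627776


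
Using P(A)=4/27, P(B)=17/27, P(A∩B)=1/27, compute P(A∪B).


P(A∪B) = P(A) + P(B) - P(A∩B)
= 4/27 + 17/27 - 1/27 = 20/27

20/27


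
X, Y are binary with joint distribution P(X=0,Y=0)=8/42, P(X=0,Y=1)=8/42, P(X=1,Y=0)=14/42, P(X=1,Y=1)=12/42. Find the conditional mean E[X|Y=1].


P(Y=1) = 20/42
E[X|Y=1] = (0*8 + 1*12)/20 = 12/20 = 3/5

3/5


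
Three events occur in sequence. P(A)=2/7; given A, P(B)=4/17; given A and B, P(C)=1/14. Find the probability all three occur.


P(A∩B∩C) = P(A) * P(B|A) * P(C|A∩B)
= 2/7 * 4/17 * 1/14
= 8/119 * 1/14 = 4/833

4/833


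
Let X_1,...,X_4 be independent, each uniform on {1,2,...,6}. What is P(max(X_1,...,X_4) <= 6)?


P(max <= 6) = P(all X_i <= 6) = (P(X_1 <= 6))^4
= (6/6)^4 = 1^4 = 1

1


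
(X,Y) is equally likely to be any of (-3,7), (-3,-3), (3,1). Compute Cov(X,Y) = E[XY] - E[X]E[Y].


E[X]=-1, E[Y]=5/3, E[XY]=-3
Cov(X,Y) = E[XY] - E[X]E[Y] = -3 + 1*5/3 = -4/3

-4/3


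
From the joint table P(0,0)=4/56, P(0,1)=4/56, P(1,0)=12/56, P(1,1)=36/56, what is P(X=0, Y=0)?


Read from table: P(X=0, Y=0) = 4/56 = 1/14

1/14


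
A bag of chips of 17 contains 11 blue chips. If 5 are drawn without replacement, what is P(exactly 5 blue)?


P(X=5) = C(11,5)*C(6,0) / C(17,5)
= 462*1 / 6188
= 462/6188 = 33/442

33/442


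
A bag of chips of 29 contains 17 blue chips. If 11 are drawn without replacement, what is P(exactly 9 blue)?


P(X=9) = C(17,9)*C(12,2) / C(29,11)
= 24310*66 / 34597290
= 1604460/34597290 = 4114/88711

4114/88711


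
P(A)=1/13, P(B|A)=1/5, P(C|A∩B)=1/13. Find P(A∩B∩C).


P(A∩B∩C) = P(A) * P(B|A) * P(C|A∩B)
= 1/13 * 1/5 * 1/13
= 1/65 * 1/13 = 1/845

1/845


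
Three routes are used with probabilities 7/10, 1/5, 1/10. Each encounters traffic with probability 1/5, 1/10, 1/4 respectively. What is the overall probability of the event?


P(A) = P(A|B1)P(B1) + P(A|B2)P(B2) + P(A|B3)P(B3)
= 1/5*7/10 + 1/10*1/5 + 1/4*1/10
= 7/50 + 1/50 + 1/40 = 37/200

37/200


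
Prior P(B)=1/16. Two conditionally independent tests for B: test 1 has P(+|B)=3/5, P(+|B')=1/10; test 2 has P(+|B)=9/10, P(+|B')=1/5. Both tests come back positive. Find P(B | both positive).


After test 1: P(+) = 3/5*1/16 + 1/10*15/16 = 21/160
P(B|+) = (3/80)/(21/160) = 2/7
After test 2 (use post1 as new prior): P(+) = 9/10*2/7 + 1/5*5/7 = 2/5
P(B|+,+) = (9/35)/(2/5) = 9/14

9/14


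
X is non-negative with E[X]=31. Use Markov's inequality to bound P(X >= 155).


Markov: P(X >= a) <= E[X]/a
P(X >= 155) <= 31/155 = 1/5

1/5


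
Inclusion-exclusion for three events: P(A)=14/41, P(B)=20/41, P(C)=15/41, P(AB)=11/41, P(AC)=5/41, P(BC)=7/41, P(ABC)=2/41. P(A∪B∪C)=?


P(A∪B∪C) = P(A)+P(B)+P(C) - P(AB)-P(AC)-P(BC) + P(ABC)
= 14/41+20/41+15/41 - 11/41-5/41-7/41 + 2/41
= 28/41

28/41


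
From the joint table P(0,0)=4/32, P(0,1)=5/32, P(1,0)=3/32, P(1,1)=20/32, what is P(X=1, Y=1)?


Read from table: P(X=1, Y=1) = 20/32 = 5/8

5/8


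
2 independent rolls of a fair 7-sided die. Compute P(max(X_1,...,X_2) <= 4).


P(max <= 4) = P(all X_i <= 4) = (P(X_1 <= 4))^2
= (4/7)^2 = 16/49

16/49


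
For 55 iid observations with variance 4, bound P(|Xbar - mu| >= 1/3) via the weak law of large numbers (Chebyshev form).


Var(Xbar) = Var(X)/n = 4/55
Chebyshev: P(|Xbar-mu| >= 1/3) <= Var(Xbar)/(1/3)^2 = (4/55)/(1/9) = 36/55

36/55


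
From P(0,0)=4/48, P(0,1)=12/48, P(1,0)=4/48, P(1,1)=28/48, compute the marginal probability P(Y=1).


P(Y=1) = P(0,1)+P(1,1) = 12/48 + 28/48 = 40/48 = 5/6

5/6


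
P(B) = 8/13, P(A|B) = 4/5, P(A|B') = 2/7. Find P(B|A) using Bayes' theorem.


P(A) = P(A|B)P(B) + P(A|B')P(B') = 4/5*8/13 + 2/7*5/13 = 274/455
P(B|A) = P(A|B)P(B)/P(A) = (32/65)/(274/455) = 112/137

112/137


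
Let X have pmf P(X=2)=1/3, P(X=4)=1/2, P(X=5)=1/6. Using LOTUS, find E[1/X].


E[1/X] = sum(g(x)*P(x))
= 1/2*1/3 + 1/4*1/2 + 1/5*1/6
= 13/40

13/40


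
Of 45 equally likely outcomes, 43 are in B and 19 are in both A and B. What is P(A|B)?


P(A|B) = P(A∩B)/P(B) = (19/45)/(43/45) = 19/43

19/43


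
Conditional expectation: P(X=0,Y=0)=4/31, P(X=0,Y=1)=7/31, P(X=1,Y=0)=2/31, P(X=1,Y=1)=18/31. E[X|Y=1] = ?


P(Y=1) = 25/31
E[X|Y=1] = (0*7 + 1*18)/25 = 18/25

18/25


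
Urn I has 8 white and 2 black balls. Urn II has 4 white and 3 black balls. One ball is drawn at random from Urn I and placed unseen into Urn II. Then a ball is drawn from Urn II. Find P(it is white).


P(transfer white) = 8/10 = 4/5; P(transfer black) = 1/5
If white transferred: Urn II has 5 white of 8, so P(white|white moved) = 5/8
If black transferred: Urn II has 4 white of 8, so P(white|black moved) = 1/2
By total probability: P(white) = 4/5*5/8 + 1/5*1/2 = 3/5

3/5


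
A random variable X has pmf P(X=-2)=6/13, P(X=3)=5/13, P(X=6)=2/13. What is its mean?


E[X] = sum(x * P(x))
= -2*6/13 + 3*5/13 + 6*2/13
= 15/13

15/13


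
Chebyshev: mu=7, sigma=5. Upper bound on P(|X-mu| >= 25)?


k = 25/5 = 5
Chebyshev: P(|X-mu| >= k*sigma) <= 1/k^2 = 1/5^2 = 1/25

1/25


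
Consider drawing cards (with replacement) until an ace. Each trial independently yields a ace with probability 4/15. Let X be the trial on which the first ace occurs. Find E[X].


For geometric (trials until first success), E[X] = 1/p = 1/(4/15) = 15/4

15/4


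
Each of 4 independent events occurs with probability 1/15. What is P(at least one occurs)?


P(at least one) = 1 - P(none)
P(none) = (1 - 1/15)^4 = (14/15)^4 = 38416/50625
P(at least one) = 1 - 38416/50625 = 12209/50625

12209/50625


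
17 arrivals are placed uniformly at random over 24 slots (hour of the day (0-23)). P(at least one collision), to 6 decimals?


P(all different) = prod((24-i)/24 for i=0..16) = 0.000423
P(at least one match) = 1 - 0.000423 = 0.999577

0.999577


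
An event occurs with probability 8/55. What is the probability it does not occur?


P(A') = 1 - P(A) = 1 - 8/55 = 47/55

47/55


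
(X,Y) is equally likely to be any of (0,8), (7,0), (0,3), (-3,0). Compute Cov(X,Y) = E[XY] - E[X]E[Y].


E[X]=1, E[Y]=11/4, E[XY]=0
Cov(X,Y) = E[XY] - E[X]E[Y] = 0 - 1*11/4 = -11/4

-11/4


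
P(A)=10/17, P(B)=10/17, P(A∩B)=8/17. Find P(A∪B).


P(A∪B) = P(A) + P(B) - P(A∩B)
= 10/17 + 10/17 - 8/17 = 12/17

12/17


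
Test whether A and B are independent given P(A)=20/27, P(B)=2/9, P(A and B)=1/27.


P(A)*P(B) = 20/27*2/9 = 40/243
P(A∩B) = 1/27 != 40/243, so not independent

No, A and B are not independent


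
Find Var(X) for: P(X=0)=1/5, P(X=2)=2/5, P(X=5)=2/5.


E[X] = 14/5, E[X^2] = 58/5
Var(X) = E[X^2] - (E[X])^2 = 58/5 - (14/5)^2 = 94/25

94/25


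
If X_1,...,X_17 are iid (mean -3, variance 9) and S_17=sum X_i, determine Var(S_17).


By independence, Var(S_n) = n*Var(X_1) = 17*9 = 153

153


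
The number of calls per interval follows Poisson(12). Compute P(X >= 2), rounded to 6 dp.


P(X>=2) = 1 - P(X<=1) = 1 - (e^(-12)*12^0/0! + e^(-12)*12^1/1!)
≈ 1 - (0.0000061442 + 0.0000737305)
= 1 - 0.0000798747 = 0.9999201253
≈ 0.999920

0.999920


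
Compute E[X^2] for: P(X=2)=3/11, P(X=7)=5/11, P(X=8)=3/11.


E[X^2] = sum(x^2 * P(x))
= 4*3/11 + 49*5/11 + 64*3/11
= 449/11

449/11


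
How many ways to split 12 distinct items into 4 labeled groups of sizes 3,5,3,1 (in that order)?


12! = 479001600
Denominator: 3!=6 * 5!=120 * 3!=6 * 1!=1
Coefficient = 479001600 / 4320 = 110880

110880


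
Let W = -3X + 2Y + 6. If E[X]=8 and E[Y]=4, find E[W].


E[-3X + 2Y + 6] = -3*E[X] + 2*E[Y] + 6
= (-3)*(8) + (2)*(4) + (6)
= -24 + 8 + 6 = -10

-10


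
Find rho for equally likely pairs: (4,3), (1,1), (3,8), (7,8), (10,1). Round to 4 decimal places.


Cov(X,Y) = -0.4000, Var(X) = 10.0000, Var(Y) = 10.1600
rho = Cov/(sqrt(VarX)*sqrt(VarY)) = -0.0397

-0.0397


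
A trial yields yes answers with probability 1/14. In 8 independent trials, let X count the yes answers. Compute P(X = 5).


P(X=5) = C(8,5) * p^5 * (1-p)^3
= 56 * 1/537824 * 2197/2744
= 2197/26353376

2197/26353376


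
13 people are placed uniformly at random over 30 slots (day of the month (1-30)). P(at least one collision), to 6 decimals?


P(all different) = prod((30-i)/30 for i=0..12) = 0.046775
P(at least one match) = 1 - 0.046775 = 0.953225

0.953225


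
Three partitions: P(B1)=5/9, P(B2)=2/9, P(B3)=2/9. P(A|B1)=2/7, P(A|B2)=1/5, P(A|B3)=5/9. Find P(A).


P(A) = P(A|B1)P(B1) + P(A|B2)P(B2) + P(A|B3)P(B3)
= 2/7*5/9 + 1/5*2/9 + 5/9*2/9
= 10/63 + 2/45 + 10/81 = 926/2835

926/2835


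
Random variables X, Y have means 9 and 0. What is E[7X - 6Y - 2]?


E[7X - 6Y - 2] = 7*E[X] - 6*E[Y] - 2
= (7)*(9) + (-6)*(0) + (-2)
= 63 + 0 - 2 = 61

61


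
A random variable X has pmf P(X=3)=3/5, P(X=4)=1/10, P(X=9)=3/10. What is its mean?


E[X] = sum(x * P(x))
= 3*3/5 + 4*1/10 + 9*3/10
= 49/10

49/10


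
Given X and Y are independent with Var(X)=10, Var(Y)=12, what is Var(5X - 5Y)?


Independence => Cov(X,Y)=0
Var(5X - 5Y) = 5^2*Var(X) + (-5)^2*Var(Y)
= 25*10 + 25*12 = 550

550


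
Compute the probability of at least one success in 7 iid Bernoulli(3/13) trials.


P(at least one) = 1 - P(none)
P(none) = (1 - 3/13)^7 = (10/13)^7 = 10000000/62748517
P(at least one) = 1 - 10000000/62748517 = 52748517/62748517

52748517/62748517


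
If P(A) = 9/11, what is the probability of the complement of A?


P(A') = 1 - P(A) = 1 - 9/11 = 2/11

2/11


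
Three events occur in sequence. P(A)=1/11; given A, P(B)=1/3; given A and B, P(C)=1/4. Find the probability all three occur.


P(A∩B∩C) = P(A) * P(B|A) * P(C|A∩B)
= 1/11 * 1/3 * 1/4
= 1/33 * 1/4 = 1/132

1/132


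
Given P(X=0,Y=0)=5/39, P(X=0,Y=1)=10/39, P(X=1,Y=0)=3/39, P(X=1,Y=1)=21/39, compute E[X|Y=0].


P(Y=0) = 8/39
E[X|Y=0] = (0*5 + 1*3)/8 = 3/8

3/8


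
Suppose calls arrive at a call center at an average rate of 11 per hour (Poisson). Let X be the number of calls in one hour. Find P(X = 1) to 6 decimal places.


P(X=1) = e^(-11) * 11^1 / 1!
≈ 0.00001670170079 * 11 / 1
≈ 0.000184

0.000184


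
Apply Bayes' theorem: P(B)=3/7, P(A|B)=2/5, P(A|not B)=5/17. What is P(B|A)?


P(A) = P(A|B)P(B) + P(A|B')P(B') = 2/5*3/7 + 5/17*4/7 = 202/595
P(B|A) = P(A|B)P(B)/P(A) = (6/35)/(202/595) = 51/101

51/101


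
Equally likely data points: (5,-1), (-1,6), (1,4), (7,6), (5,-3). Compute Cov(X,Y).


E[X]=17/5, E[Y]=12/5, E[XY]=4
Cov(X,Y) = E[XY] - E[X]E[Y] = 4 - 17/5*12/5 = -104/25

-104/25


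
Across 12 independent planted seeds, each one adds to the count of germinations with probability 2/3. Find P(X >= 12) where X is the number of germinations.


P(X>=12) = P(X=12)
= 4096/531441
= 4096/531441

4096/531441


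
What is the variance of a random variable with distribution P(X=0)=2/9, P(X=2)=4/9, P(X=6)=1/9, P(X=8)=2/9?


E[X] = 10/3, E[X^2] = 20
Var(X) = E[X^2] - (E[X])^2 = 20 - (10/3)^2 = 80/9

80/9


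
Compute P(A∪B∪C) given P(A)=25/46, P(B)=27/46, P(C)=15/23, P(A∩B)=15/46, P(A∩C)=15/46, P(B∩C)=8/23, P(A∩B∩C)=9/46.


P(A∪B∪C) = P(A)+P(B)+P(C) - P(AB)-P(AC)-P(BC) + P(ABC)
= 25/46+27/46+15/23 - 15/46-15/46-8/23 + 9/46
= 45/46

45/46


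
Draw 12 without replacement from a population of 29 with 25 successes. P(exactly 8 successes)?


P(X=8) = C(25,8)*C(4,4) / C(29,12)
= 1081575*1 / 51895935
= 1081575/51895935 = 55/2639

55/2639


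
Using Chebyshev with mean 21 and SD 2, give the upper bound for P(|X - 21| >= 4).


k = 4/2 = 2
Chebyshev: P(|X-mu| >= k*sigma) <= 1/k^2 = 1/2^2 = 1/4

1/4


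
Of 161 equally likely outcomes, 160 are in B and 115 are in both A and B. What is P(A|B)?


P(A|B) = P(A∩B)/P(B) = (115/161)/(160/161) = 115/160 = 23/32

23/32


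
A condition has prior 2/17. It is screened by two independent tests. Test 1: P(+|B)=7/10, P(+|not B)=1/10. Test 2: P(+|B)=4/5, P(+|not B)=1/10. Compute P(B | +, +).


After test 1: P(+) = 7/10*2/17 + 1/10*15/17 = 29/170
P(B|+) = (7/85)/(29/170) = 14/29
After test 2 (use post1 as new prior): P(+) = 4/5*14/29 + 1/10*15/29 = 127/290
P(B|+,+) = (56/145)/(127/290) = 112/127

112/127


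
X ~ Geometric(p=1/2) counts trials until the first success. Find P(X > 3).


P(X > 3) = P(first 3 trials all fail) = (1-p)^3 = (1/2)^3 = 1/8

1/8


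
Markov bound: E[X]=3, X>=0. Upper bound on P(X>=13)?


Markov: P(X >= a) <= E[X]/a
P(X >= 13) <= 3/13

3/13


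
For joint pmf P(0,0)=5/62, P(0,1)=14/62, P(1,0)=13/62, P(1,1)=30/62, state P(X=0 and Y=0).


Read from table: P(X=0, Y=0) = 5/62

5/62


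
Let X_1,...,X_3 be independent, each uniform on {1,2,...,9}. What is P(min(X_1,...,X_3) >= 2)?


P(min >= 2) = P(all X_i >= 2) = (P(X_1 >= 2))^3
= (8/9)^3 = 512/729

512/729


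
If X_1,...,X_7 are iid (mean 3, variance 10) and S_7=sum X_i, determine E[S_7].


E[S_n] = n*E[X_1] = 7*3 = 21

21


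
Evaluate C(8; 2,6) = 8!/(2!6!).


8! = 40320
Denominator: 2!=2 * 6!=720
Coefficient = 40320 / 1440 = 28

28


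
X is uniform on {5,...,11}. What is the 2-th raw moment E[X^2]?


E[X^2] = (1/7) * sum(x^2 for x=5..11)
= 476/7 = 68

68


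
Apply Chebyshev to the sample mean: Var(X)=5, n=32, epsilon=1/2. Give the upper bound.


Var(Xbar) = Var(X)/n = 5/32
Chebyshev: P(|Xbar-mu| >= 1/2) <= Var(Xbar)/(1/2)^2 = (5/32)/(1/4) = 5/8

5/8


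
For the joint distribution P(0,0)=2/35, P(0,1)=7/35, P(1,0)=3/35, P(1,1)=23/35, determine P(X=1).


P(X=1) = P(1,0)+P(1,1) = 3/35 + 23/35 = 26/35

26/35


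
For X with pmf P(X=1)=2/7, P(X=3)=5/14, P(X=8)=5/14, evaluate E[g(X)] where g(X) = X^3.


E[X^3] = sum(g(x)*P(x))
= 1*2/7 + 27*5/14 + 512*5/14
= 2699/14

2699/14


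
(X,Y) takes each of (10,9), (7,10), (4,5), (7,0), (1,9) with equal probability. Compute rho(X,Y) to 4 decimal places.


Cov(X,Y) = -0.4800, Var(X) = 9.3600, Var(Y) = 13.8400
rho = Cov/(sqrt(VarX)*sqrt(VarY)) = -0.0422

-0.0422


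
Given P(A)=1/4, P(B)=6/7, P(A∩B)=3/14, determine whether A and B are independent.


P(A)*P(B) = 1/4*6/7 = 3/14
P(A∩B) = 3/14, which equals P(A)P(B), so independent

Yes, A and B are independent


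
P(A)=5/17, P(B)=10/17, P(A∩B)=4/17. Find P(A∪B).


P(A∪B) = P(A) + P(B) - P(A∩B)
= 5/17 + 10/17 - 4/17 = 11/17

11/17


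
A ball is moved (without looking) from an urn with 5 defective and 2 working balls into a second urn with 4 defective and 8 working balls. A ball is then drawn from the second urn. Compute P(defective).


P(transfer defective) = 5/7; P(transfer working) = 2/7
If defective transferred: Urn II has 5 defective of 13, so P(defective|defective moved) = 5/13
If working transferred: Urn II has 4 defective of 13, so P(defective|working moved) = 4/13
By total probability: P(defective) = 5/7*5/13 + 2/7*4/13 = 33/91

33/91
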